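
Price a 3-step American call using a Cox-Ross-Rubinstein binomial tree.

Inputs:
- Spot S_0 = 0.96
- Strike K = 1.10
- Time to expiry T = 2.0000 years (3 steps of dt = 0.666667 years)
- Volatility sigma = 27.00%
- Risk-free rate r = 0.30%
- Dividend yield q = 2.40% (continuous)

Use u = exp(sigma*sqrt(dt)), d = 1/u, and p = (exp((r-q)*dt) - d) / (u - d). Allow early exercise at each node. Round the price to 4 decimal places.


Answer: Price = V(0,0) = 0.0862

Derivation:
dt = T/N = 0.666667
u = exp(sigma*sqrt(dt)) = 1.246643; d = 1/u = 0.802154
p = (exp((r-q)*dt) - d) / (u - d) = 0.413831
Discount per step: exp(-r*dt) = 0.998002
Stock lattice S(k, i) with i counting down-moves:
  k=0: S(0,0) = 0.9600
  k=1: S(1,0) = 1.1968; S(1,1) = 0.7701
  k=2: S(2,0) = 1.4920; S(2,1) = 0.9600; S(2,2) = 0.6177
  k=3: S(3,0) = 1.8599; S(3,1) = 1.1968; S(3,2) = 0.7701; S(3,3) = 0.4955
Terminal payoffs V(N, i) = max(S_T - K, 0):
  V(3,0) = 0.759933; V(3,1) = 0.096777; V(3,2) = 0.000000; V(3,3) = 0.000000
Backward induction: V(k, i) = exp(-r*dt) * [p * V(k+1, i) + (1-p) * V(k+1, i+1)]; then take max(V_cont, immediate exercise) for American.
  V(2,0) = exp(-r*dt) * [p*0.759933 + (1-p)*0.096777] = 0.370470; exercise = 0.391953; V(2,0) = max -> 0.391953
  V(2,1) = exp(-r*dt) * [p*0.096777 + (1-p)*0.000000] = 0.039969; exercise = 0.000000; V(2,1) = max -> 0.039969
  V(2,2) = exp(-r*dt) * [p*0.000000 + (1-p)*0.000000] = 0.000000; exercise = 0.000000; V(2,2) = max -> 0.000000
  V(1,0) = exp(-r*dt) * [p*0.391953 + (1-p)*0.039969] = 0.185260; exercise = 0.096777; V(1,0) = max -> 0.185260
  V(1,1) = exp(-r*dt) * [p*0.039969 + (1-p)*0.000000] = 0.016507; exercise = 0.000000; V(1,1) = max -> 0.016507
  V(0,0) = exp(-r*dt) * [p*0.185260 + (1-p)*0.016507] = 0.086170; exercise = 0.000000; V(0,0) = max -> 0.086170


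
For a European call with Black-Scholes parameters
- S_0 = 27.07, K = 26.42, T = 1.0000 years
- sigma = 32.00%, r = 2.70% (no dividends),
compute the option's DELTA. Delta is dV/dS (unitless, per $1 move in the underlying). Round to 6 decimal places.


Answer: Delta = 0.625640

Derivation:
d1 = 0.3203275142; d2 = 0.0003275142
phi(d1) = 0.3789907838; exp(-qT) = 1.0000000000; exp(-rT) = 0.9733612415
N(d1) = 0.6256399661
Delta = exp(-qT) * N(d1) = 1.0000000000 * 0.6256399661 = 0.625640


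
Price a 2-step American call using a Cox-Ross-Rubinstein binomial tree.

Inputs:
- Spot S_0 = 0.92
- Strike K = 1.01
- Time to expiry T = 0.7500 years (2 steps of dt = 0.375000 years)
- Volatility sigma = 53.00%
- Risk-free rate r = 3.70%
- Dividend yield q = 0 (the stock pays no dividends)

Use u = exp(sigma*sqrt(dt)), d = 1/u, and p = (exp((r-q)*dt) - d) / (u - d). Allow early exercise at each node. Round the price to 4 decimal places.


dt = T/N = 0.375000
u = exp(sigma*sqrt(dt)) = 1.383418; d = 1/u = 0.722847
p = (exp((r-q)*dt) - d) / (u - d) = 0.440716
Discount per step: exp(-r*dt) = 0.986221
Stock lattice S(k, i) with i counting down-moves:
  k=0: S(0,0) = 0.9200
  k=1: S(1,0) = 1.2727; S(1,1) = 0.6650
  k=2: S(2,0) = 1.7607; S(2,1) = 0.9200; S(2,2) = 0.4807
Terminal payoffs V(N, i) = max(S_T - K, 0):
  V(2,0) = 0.750738; V(2,1) = 0.000000; V(2,2) = 0.000000
Backward induction: V(k, i) = exp(-r*dt) * [p * V(k+1, i) + (1-p) * V(k+1, i+1)]; then take max(V_cont, immediate exercise) for American.
  V(1,0) = exp(-r*dt) * [p*0.750738 + (1-p)*0.000000] = 0.326304; exercise = 0.262745; V(1,0) = max -> 0.326304
  V(1,1) = exp(-r*dt) * [p*0.000000 + (1-p)*0.000000] = 0.000000; exercise = 0.000000; V(1,1) = max -> 0.000000
  V(0,0) = exp(-r*dt) * [p*0.326304 + (1-p)*0.000000] = 0.141826; exercise = 0.000000; V(0,0) = max -> 0.141826

Answer: Price = V(0,0) = 0.1418


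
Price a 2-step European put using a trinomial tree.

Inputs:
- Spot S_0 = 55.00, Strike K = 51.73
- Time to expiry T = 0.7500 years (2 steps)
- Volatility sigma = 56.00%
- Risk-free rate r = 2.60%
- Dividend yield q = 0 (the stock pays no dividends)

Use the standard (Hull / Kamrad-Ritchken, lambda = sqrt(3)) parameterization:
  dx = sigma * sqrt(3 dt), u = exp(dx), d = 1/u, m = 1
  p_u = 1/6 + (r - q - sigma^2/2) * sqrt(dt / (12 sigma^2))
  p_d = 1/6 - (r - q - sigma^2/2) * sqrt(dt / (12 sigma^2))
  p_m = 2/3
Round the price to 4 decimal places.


Answer: Price = V(0,0) = 7.2918

Derivation:
dt = T/N = 0.375000; dx = sigma*sqrt(3*dt) = 0.593970
u = exp(dx) = 1.811164; d = 1/u = 0.552131
p_u = 0.125377, p_m = 0.666667, p_d = 0.207957
Discount per step: exp(-r*dt) = 0.990297
Stock lattice S(k, j) with j the centered position index:
  k=0: S(0,+0) = 55.0000
  k=1: S(1,-1) = 30.3672; S(1,+0) = 55.0000; S(1,+1) = 99.6140
  k=2: S(2,-2) = 16.7667; S(2,-1) = 30.3672; S(2,+0) = 55.0000; S(2,+1) = 99.6140; S(2,+2) = 180.4173
Terminal payoffs V(N, j) = max(K - S_T, 0):
  V(2,-2) = 34.963316; V(2,-1) = 21.362788; V(2,+0) = 0.000000; V(2,+1) = 0.000000; V(2,+2) = 0.000000
Backward induction: V(k, j) = exp(-r*dt) * [p_u * V(k+1, j+1) + p_m * V(k+1, j) + p_d * V(k+1, j-1)]
  V(1,-1) = exp(-r*dt) * [p_u*0.000000 + p_m*21.362788 + p_d*34.963316] = 21.303983
  V(1,+0) = exp(-r*dt) * [p_u*0.000000 + p_m*0.000000 + p_d*21.362788] = 4.399430
  V(1,+1) = exp(-r*dt) * [p_u*0.000000 + p_m*0.000000 + p_d*0.000000] = 0.000000
  V(0,+0) = exp(-r*dt) * [p_u*0.000000 + p_m*4.399430 + p_d*21.303983] = 7.291815


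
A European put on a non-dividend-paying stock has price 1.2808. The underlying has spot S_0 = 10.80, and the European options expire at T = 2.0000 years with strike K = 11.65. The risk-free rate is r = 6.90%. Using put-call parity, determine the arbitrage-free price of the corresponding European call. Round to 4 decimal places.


Answer: Call price = 1.9325

Derivation:
Put-call parity: C - P = S_0 * exp(-qT) - K * exp(-rT).
S_0 * exp(-qT) = 10.8000 * 1.00000000 = 10.80000000
K * exp(-rT) = 11.6500 * 0.87109869 = 10.14829976
C = P + S*exp(-qT) - K*exp(-rT)
C = 1.2808 + 10.80000000 - 10.14829976 = 1.9325


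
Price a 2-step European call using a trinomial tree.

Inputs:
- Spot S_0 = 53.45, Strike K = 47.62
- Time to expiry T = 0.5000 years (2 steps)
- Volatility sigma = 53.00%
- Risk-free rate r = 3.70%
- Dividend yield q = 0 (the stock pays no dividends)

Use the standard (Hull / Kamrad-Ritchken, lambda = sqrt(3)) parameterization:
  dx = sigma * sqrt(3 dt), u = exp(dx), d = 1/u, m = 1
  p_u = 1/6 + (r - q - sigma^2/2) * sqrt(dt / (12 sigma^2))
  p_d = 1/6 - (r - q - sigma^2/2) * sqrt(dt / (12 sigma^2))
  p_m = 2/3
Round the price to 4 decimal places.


Answer: Price = V(0,0) = 11.1766

Derivation:
dt = T/N = 0.250000; dx = sigma*sqrt(3*dt) = 0.458993
u = exp(dx) = 1.582480; d = 1/u = 0.631919
p_u = 0.138494, p_m = 0.666667, p_d = 0.194840
Discount per step: exp(-r*dt) = 0.990793
Stock lattice S(k, j) with j the centered position index:
  k=0: S(0,+0) = 53.4500
  k=1: S(1,-1) = 33.7761; S(1,+0) = 53.4500; S(1,+1) = 84.5836
  k=2: S(2,-2) = 21.3438; S(2,-1) = 33.7761; S(2,+0) = 53.4500; S(2,+1) = 84.5836; S(2,+2) = 133.8518
Terminal payoffs V(N, j) = max(S_T - K, 0):
  V(2,-2) = 0.000000; V(2,-1) = 0.000000; V(2,+0) = 5.830000; V(2,+1) = 36.963575; V(2,+2) = 86.231847
Backward induction: V(k, j) = exp(-r*dt) * [p_u * V(k+1, j+1) + p_m * V(k+1, j) + p_d * V(k+1, j-1)]
  V(1,-1) = exp(-r*dt) * [p_u*5.830000 + p_m*0.000000 + p_d*0.000000] = 0.799984
  V(1,+0) = exp(-r*dt) * [p_u*36.963575 + p_m*5.830000 + p_d*0.000000] = 8.922965
  V(1,+1) = exp(-r*dt) * [p_u*86.231847 + p_m*36.963575 + p_d*5.830000] = 37.373549
  V(0,+0) = exp(-r*dt) * [p_u*37.373549 + p_m*8.922965 + p_d*0.799984] = 11.176646


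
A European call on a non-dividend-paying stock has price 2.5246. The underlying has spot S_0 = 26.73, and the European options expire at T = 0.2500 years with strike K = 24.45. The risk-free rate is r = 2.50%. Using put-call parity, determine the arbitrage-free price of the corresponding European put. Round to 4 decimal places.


Put-call parity: C - P = S_0 * exp(-qT) - K * exp(-rT).
S_0 * exp(-qT) = 26.7300 * 1.00000000 = 26.73000000
K * exp(-rT) = 24.4500 * 0.99376949 = 24.29766405
P = C - S*exp(-qT) + K*exp(-rT)
P = 2.5246 - 26.73000000 + 24.29766405 = 0.0923

Answer: Put price = 0.0923


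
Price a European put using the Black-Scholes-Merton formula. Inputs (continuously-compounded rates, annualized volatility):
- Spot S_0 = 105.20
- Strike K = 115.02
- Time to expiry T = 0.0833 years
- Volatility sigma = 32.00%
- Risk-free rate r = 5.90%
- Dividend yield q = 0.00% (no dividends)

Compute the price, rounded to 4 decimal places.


d1 = (ln(S/K) + (r - q + 0.5*sigma^2) * T) / (sigma * sqrt(T)) = -0.86688151
d2 = d1 - sigma * sqrt(T) = -0.95923907
exp(-rT) = 0.99509736; exp(-qT) = 1.00000000
P = K * exp(-rT) * N(-d2) - S_0 * exp(-qT) * N(-d1)
N(-d1) = 0.80699653; N(-d2) = 0.83128084
P = 115.0200 * 0.99509736 * 0.83128084 - 105.2000 * 1.00000000 * 0.80699653 = 10.2491

Answer: Price = 10.2491


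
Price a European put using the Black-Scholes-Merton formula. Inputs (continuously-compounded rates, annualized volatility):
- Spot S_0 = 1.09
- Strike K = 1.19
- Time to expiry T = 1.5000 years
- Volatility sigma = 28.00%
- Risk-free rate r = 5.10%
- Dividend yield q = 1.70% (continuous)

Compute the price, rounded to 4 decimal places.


d1 = (ln(S/K) + (r - q + 0.5*sigma^2) * T) / (sigma * sqrt(T)) = 0.06422442
d2 = d1 - sigma * sqrt(T) = -0.27870414
exp(-rT) = 0.92635291; exp(-qT) = 0.97482238
P = K * exp(-rT) * N(-d2) - S_0 * exp(-qT) * N(-d1)
N(-d1) = 0.47439577; N(-d2) = 0.60976406
P = 1.1900 * 0.92635291 * 0.60976406 - 1.0900 * 0.97482238 * 0.47439577 = 0.1681

Answer: Price = 0.1681


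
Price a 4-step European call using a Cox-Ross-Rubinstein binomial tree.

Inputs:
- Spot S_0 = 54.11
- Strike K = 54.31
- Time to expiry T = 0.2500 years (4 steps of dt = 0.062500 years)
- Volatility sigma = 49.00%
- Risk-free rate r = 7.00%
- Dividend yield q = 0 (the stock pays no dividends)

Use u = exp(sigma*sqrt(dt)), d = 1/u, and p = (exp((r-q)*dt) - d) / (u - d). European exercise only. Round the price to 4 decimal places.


dt = T/N = 0.062500
u = exp(sigma*sqrt(dt)) = 1.130319; d = 1/u = 0.884706
p = (exp((r-q)*dt) - d) / (u - d) = 0.487265
Discount per step: exp(-r*dt) = 0.995635
Stock lattice S(k, i) with i counting down-moves:
  k=0: S(0,0) = 54.1100
  k=1: S(1,0) = 61.1616; S(1,1) = 47.8714
  k=2: S(2,0) = 69.1321; S(2,1) = 54.1100; S(2,2) = 42.3521
  k=3: S(3,0) = 78.1413; S(3,1) = 61.1616; S(3,2) = 47.8714; S(3,3) = 37.4692
  k=4: S(4,0) = 88.3246; S(4,1) = 69.1321; S(4,2) = 54.1100; S(4,3) = 42.3521; S(4,4) = 33.1492
Terminal payoffs V(N, i) = max(S_T - K, 0):
  V(4,0) = 34.014631; V(4,1) = 14.822089; V(4,2) = 0.000000; V(4,3) = 0.000000; V(4,4) = 0.000000
Backward induction: V(k, i) = exp(-r*dt) * [p * V(k+1, i) + (1-p) * V(k+1, i+1)].
  V(3,0) = exp(-r*dt) * [p*34.014631 + (1-p)*14.822089] = 24.068410
  V(3,1) = exp(-r*dt) * [p*14.822089 + (1-p)*0.000000] = 7.190754
  V(3,2) = exp(-r*dt) * [p*0.000000 + (1-p)*0.000000] = 0.000000
  V(3,3) = exp(-r*dt) * [p*0.000000 + (1-p)*0.000000] = 0.000000
  V(2,0) = exp(-r*dt) * [p*24.068410 + (1-p)*7.190754] = 15.347350
  V(2,1) = exp(-r*dt) * [p*7.190754 + (1-p)*0.000000] = 3.488506
  V(2,2) = exp(-r*dt) * [p*0.000000 + (1-p)*0.000000] = 0.000000
  V(1,0) = exp(-r*dt) * [p*15.347350 + (1-p)*3.488506] = 9.226449
  V(1,1) = exp(-r*dt) * [p*3.488506 + (1-p)*0.000000] = 1.692406
  V(0,0) = exp(-r*dt) * [p*9.226449 + (1-p)*1.692406] = 5.340066

Answer: Price = V(0,0) = 5.3401


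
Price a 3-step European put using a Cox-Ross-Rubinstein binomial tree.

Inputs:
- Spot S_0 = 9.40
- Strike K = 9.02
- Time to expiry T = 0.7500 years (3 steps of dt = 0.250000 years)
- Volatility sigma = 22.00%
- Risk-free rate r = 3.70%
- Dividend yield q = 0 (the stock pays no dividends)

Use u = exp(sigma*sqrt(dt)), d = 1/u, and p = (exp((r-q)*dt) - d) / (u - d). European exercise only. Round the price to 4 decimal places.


Answer: Price = V(0,0) = 0.4634

Derivation:
dt = T/N = 0.250000
u = exp(sigma*sqrt(dt)) = 1.116278; d = 1/u = 0.895834
p = (exp((r-q)*dt) - d) / (u - d) = 0.514683
Discount per step: exp(-r*dt) = 0.990793
Stock lattice S(k, i) with i counting down-moves:
  k=0: S(0,0) = 9.4000
  k=1: S(1,0) = 10.4930; S(1,1) = 8.4208
  k=2: S(2,0) = 11.7131; S(2,1) = 9.4000; S(2,2) = 7.5437
  k=3: S(3,0) = 13.0751; S(3,1) = 10.4930; S(3,2) = 8.4208; S(3,3) = 6.7579
Terminal payoffs V(N, i) = max(K - S_T, 0):
  V(3,0) = 0.000000; V(3,1) = 0.000000; V(3,2) = 0.599159; V(3,3) = 2.262117
Backward induction: V(k, i) = exp(-r*dt) * [p * V(k+1, i) + (1-p) * V(k+1, i+1)].
  V(2,0) = exp(-r*dt) * [p*0.000000 + (1-p)*0.000000] = 0.000000
  V(2,1) = exp(-r*dt) * [p*0.000000 + (1-p)*0.599159] = 0.288105
  V(2,2) = exp(-r*dt) * [p*0.599159 + (1-p)*2.262117] = 1.393273
  V(1,0) = exp(-r*dt) * [p*0.000000 + (1-p)*0.288105] = 0.138535
  V(1,1) = exp(-r*dt) * [p*0.288105 + (1-p)*1.393273] = 0.816870
  V(0,0) = exp(-r*dt) * [p*0.138535 + (1-p)*0.816870] = 0.463436


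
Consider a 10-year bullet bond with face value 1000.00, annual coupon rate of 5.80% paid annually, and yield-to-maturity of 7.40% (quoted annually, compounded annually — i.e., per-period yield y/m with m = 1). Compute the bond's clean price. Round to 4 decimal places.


Coupon per period c = face * coupon_rate / m = 58.000000
Periods per year m = 1; per-period yield y/m = 0.074000
Number of cashflows N = 10
Cashflows (t years, CF_t, discount factor 1/(1+y/m)^(m*t), PV):
  t = 1.0000: CF_t = 58.000000, DF = 0.931099, PV = 54.003724
  t = 2.0000: CF_t = 58.000000, DF = 0.866945, PV = 50.282797
  t = 3.0000: CF_t = 58.000000, DF = 0.807211, PV = 46.818247
  t = 4.0000: CF_t = 58.000000, DF = 0.751593, PV = 43.592409
  t = 5.0000: CF_t = 58.000000, DF = 0.699808, PV = 40.588835
  t = 6.0000: CF_t = 58.000000, DF = 0.651590, PV = 37.792211
  t = 7.0000: CF_t = 58.000000, DF = 0.606694, PV = 35.188279
  t = 8.0000: CF_t = 58.000000, DF = 0.564892, PV = 32.763761
  t = 9.0000: CF_t = 58.000000, DF = 0.525971, PV = 30.506295
  t = 10.0000: CF_t = 1058.000000, DF = 0.489731, PV = 518.134910
Price P = sum_t PV_t = 889.671468

Answer: Price = 889.6715


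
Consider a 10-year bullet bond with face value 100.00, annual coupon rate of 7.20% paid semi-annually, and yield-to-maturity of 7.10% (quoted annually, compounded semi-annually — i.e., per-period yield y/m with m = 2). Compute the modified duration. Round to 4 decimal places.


Answer: Modified duration = 7.0562

Derivation:
Coupon per period c = face * coupon_rate / m = 3.600000
Periods per year m = 2; per-period yield y/m = 0.035500
Number of cashflows N = 20
Cashflows (t years, CF_t, discount factor 1/(1+y/m)^(m*t), PV):
  t = 0.5000: CF_t = 3.600000, DF = 0.965717, PV = 3.476581
  t = 1.0000: CF_t = 3.600000, DF = 0.932609, PV = 3.357394
  t = 1.5000: CF_t = 3.600000, DF = 0.900637, PV = 3.242292
  t = 2.0000: CF_t = 3.600000, DF = 0.869760, PV = 3.131137
  t = 2.5000: CF_t = 3.600000, DF = 0.839942, PV = 3.023792
  t = 3.0000: CF_t = 3.600000, DF = 0.811147, PV = 2.920128
  t = 3.5000: CF_t = 3.600000, DF = 0.783338, PV = 2.820017
  t = 4.0000: CF_t = 3.600000, DF = 0.756483, PV = 2.723339
  t = 4.5000: CF_t = 3.600000, DF = 0.730549, PV = 2.629975
  t = 5.0000: CF_t = 3.600000, DF = 0.705503, PV = 2.539811
  t = 5.5000: CF_t = 3.600000, DF = 0.681316, PV = 2.452739
  t = 6.0000: CF_t = 3.600000, DF = 0.657959, PV = 2.368652
  t = 6.5000: CF_t = 3.600000, DF = 0.635402, PV = 2.287448
  t = 7.0000: CF_t = 3.600000, DF = 0.613619, PV = 2.209027
  t = 7.5000: CF_t = 3.600000, DF = 0.592582, PV = 2.133295
  t = 8.0000: CF_t = 3.600000, DF = 0.572267, PV = 2.060160
  t = 8.5000: CF_t = 3.600000, DF = 0.552648, PV = 1.989531
  t = 9.0000: CF_t = 3.600000, DF = 0.533701, PV = 1.921324
  t = 9.5000: CF_t = 3.600000, DF = 0.515404, PV = 1.855455
  t = 10.0000: CF_t = 103.600000, DF = 0.497735, PV = 51.565317
Price P = sum_t PV_t = 100.707416
First compute Macaulay numerator sum_t t * PV_t:
  t * PV_t at t = 0.5000: 1.738291
  t * PV_t at t = 1.0000: 3.357394
  t * PV_t at t = 1.5000: 4.863439
  t * PV_t at t = 2.0000: 6.262274
  t * PV_t at t = 2.5000: 7.559481
  t * PV_t at t = 3.0000: 8.760384
  t * PV_t at t = 3.5000: 9.870061
  t * PV_t at t = 4.0000: 10.893355
  t * PV_t at t = 4.5000: 11.834886
  t * PV_t at t = 5.0000: 12.699057
  t * PV_t at t = 5.5000: 13.490065
  t * PV_t at t = 6.0000: 14.211912
  t * PV_t at t = 6.5000: 14.868410
  t * PV_t at t = 7.0000: 15.463190
  t * PV_t at t = 7.5000: 15.999714
  t * PV_t at t = 8.0000: 16.481276
  t * PV_t at t = 8.5000: 16.911015
  t * PV_t at t = 9.0000: 17.291917
  t * PV_t at t = 9.5000: 17.626827
  t * PV_t at t = 10.0000: 515.653169
Macaulay duration D = 735.836117 / 100.707416 = 7.306673
Modified duration = D / (1 + y/m) = 7.306673 / (1 + 0.035500) = 7.056178


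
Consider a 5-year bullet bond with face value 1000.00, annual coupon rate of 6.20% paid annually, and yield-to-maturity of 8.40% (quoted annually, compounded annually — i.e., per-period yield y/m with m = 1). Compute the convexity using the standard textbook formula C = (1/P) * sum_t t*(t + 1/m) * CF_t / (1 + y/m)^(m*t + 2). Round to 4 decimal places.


Answer: Convexity = 21.6227

Derivation:
Coupon per period c = face * coupon_rate / m = 62.000000
Periods per year m = 1; per-period yield y/m = 0.084000
Number of cashflows N = 5
Cashflows (t years, CF_t, discount factor 1/(1+y/m)^(m*t), PV):
  t = 1.0000: CF_t = 62.000000, DF = 0.922509, PV = 57.195572
  t = 2.0000: CF_t = 62.000000, DF = 0.851023, PV = 52.763443
  t = 3.0000: CF_t = 62.000000, DF = 0.785077, PV = 48.674763
  t = 4.0000: CF_t = 62.000000, DF = 0.724241, PV = 44.902918
  t = 5.0000: CF_t = 1062.000000, DF = 0.668119, PV = 709.541997
Price P = sum_t PV_t = 913.078692
Convexity numerator sum_t t*(t + 1/m) * CF_t / (1+y/m)^(m*t + 2):
  t = 1.0000: term = 97.349525
  t = 2.0000: term = 269.417506
  t = 3.0000: term = 497.080269
  t = 4.0000: term = 764.268556
  t = 5.0000: term = 18115.102513
Convexity = (1/P) * sum = 19743.218369 / 913.078692 = 21.622691


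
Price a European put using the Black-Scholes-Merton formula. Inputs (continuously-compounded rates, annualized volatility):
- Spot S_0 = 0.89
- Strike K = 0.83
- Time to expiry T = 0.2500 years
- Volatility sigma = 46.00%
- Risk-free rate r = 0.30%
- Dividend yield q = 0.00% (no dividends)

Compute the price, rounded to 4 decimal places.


Answer: Price = 0.0521

Derivation:
d1 = (ln(S/K) + (r - q + 0.5*sigma^2) * T) / (sigma * sqrt(T)) = 0.42172070
d2 = d1 - sigma * sqrt(T) = 0.19172070
exp(-rT) = 0.99925028; exp(-qT) = 1.00000000
P = K * exp(-rT) * N(-d2) - S_0 * exp(-qT) * N(-d1)
N(-d1) = 0.33661445; N(-d2) = 0.42398049
P = 0.8300 * 0.99925028 * 0.42398049 - 0.8900 * 1.00000000 * 0.33661445 = 0.0521


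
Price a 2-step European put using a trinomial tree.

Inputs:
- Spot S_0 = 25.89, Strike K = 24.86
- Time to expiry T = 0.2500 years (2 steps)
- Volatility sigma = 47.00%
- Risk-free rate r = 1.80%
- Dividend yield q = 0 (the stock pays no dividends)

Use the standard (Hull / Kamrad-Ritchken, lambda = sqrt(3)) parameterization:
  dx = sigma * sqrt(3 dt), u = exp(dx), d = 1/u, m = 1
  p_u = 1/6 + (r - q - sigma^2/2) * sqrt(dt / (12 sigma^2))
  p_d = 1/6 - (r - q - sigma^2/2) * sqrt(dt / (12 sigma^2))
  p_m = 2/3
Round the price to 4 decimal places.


dt = T/N = 0.125000; dx = sigma*sqrt(3*dt) = 0.287815
u = exp(dx) = 1.333511; d = 1/u = 0.749900
p_u = 0.146591, p_m = 0.666667, p_d = 0.186742
Discount per step: exp(-r*dt) = 0.997753
Stock lattice S(k, j) with j the centered position index:
  k=0: S(0,+0) = 25.8900
  k=1: S(1,-1) = 19.4149; S(1,+0) = 25.8900; S(1,+1) = 34.5246
  k=2: S(2,-2) = 14.5593; S(2,-1) = 19.4149; S(2,+0) = 25.8900; S(2,+1) = 34.5246; S(2,+2) = 46.0389
Terminal payoffs V(N, j) = max(K - S_T, 0):
  V(2,-2) = 10.300747; V(2,-1) = 5.445082; V(2,+0) = 0.000000; V(2,+1) = 0.000000; V(2,+2) = 0.000000
Backward induction: V(k, j) = exp(-r*dt) * [p_u * V(k+1, j+1) + p_m * V(k+1, j) + p_d * V(k+1, j-1)]
  V(1,-1) = exp(-r*dt) * [p_u*0.000000 + p_m*5.445082 + p_d*10.300747] = 5.541160
  V(1,+0) = exp(-r*dt) * [p_u*0.000000 + p_m*0.000000 + p_d*5.445082] = 1.014543
  V(1,+1) = exp(-r*dt) * [p_u*0.000000 + p_m*0.000000 + p_d*0.000000] = 0.000000
  V(0,+0) = exp(-r*dt) * [p_u*0.000000 + p_m*1.014543 + p_d*5.541160] = 1.707286

Answer: Price = V(0,0) = 1.7073


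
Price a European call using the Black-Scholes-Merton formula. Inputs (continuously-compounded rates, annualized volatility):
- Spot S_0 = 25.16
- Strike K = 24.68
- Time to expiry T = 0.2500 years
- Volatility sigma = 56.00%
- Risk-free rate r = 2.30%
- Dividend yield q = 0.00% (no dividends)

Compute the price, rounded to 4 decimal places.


d1 = (ln(S/K) + (r - q + 0.5*sigma^2) * T) / (sigma * sqrt(T)) = 0.22932940
d2 = d1 - sigma * sqrt(T) = -0.05067060
exp(-rT) = 0.99426650; exp(-qT) = 1.00000000
C = S_0 * exp(-qT) * N(d1) - K * exp(-rT) * N(d2)
N(d1) = 0.59069355; N(d2) = 0.47979400
C = 25.1600 * 1.00000000 * 0.59069355 - 24.6800 * 0.99426650 * 0.47979400 = 3.0884

Answer: Price = 3.0884


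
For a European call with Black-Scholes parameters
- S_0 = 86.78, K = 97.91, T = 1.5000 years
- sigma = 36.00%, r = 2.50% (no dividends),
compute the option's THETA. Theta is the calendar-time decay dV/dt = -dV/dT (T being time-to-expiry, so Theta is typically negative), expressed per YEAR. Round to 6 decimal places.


Answer: Theta = -5.890054

Derivation:
d1 = 0.0318149957; d2 = -0.4090931580
phi(d1) = 0.3987404280; exp(-qT) = 1.0000000000; exp(-rT) = 0.9631944177
Theta = -S*exp(-qT)*phi(d1)*sigma/(2*sqrt(T)) - r*K*exp(-rT)*N(d2) + q*S*exp(-qT)*N(d1)
N(d1) = 0.5126902061; N(d2) = 0.3412356486; sqrt(T) = 1.2247448714
Term 1 = -86.7800 * 1.0000000000 * 0.3987404280 * 0.3600 / (2 * 1.2247448714) = -5.0855366917
Term 2 = -0.0250 * 97.9100 * 0.9631944177 * 0.3412356486 = -0.8045173444
Term 3 = 0 (no dividend yield, q = 0)
Theta = -5.0855366917 + (-0.8045173444) + (0.0000000000) = -5.890054


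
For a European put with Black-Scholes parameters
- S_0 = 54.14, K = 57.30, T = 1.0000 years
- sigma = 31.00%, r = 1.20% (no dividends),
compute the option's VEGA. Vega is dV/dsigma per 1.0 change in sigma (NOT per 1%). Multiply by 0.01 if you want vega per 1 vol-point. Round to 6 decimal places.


Answer: Vega = 21.597494

Derivation:
d1 = 0.0107182596; d2 = -0.2992817404
phi(d1) = 0.3989193656; exp(-qT) = 1.0000000000; exp(-rT) = 0.9880717129
Vega = S * exp(-qT) * phi(d1) * sqrt(T) = 54.1400 * 1.0000000000 * 0.3989193656 * 1.0000000000 = 21.597494


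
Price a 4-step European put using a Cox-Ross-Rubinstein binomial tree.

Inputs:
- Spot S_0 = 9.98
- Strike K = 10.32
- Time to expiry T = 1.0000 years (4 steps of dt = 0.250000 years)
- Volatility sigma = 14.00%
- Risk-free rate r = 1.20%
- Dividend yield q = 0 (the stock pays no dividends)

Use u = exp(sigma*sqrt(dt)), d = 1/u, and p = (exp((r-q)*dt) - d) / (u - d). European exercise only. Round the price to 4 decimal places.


dt = T/N = 0.250000
u = exp(sigma*sqrt(dt)) = 1.072508; d = 1/u = 0.932394
p = (exp((r-q)*dt) - d) / (u - d) = 0.503950
Discount per step: exp(-r*dt) = 0.997004
Stock lattice S(k, i) with i counting down-moves:
  k=0: S(0,0) = 9.9800
  k=1: S(1,0) = 10.7036; S(1,1) = 9.3053
  k=2: S(2,0) = 11.4797; S(2,1) = 9.9800; S(2,2) = 8.6762
  k=3: S(3,0) = 12.3121; S(3,1) = 10.7036; S(3,2) = 9.3053; S(3,3) = 8.0896
  k=4: S(4,0) = 13.2048; S(4,1) = 11.4797; S(4,2) = 9.9800; S(4,3) = 8.6762; S(4,4) = 7.5427
Terminal payoffs V(N, i) = max(K - S_T, 0):
  V(4,0) = 0.000000; V(4,1) = 0.000000; V(4,2) = 0.340000; V(4,3) = 1.643805; V(4,4) = 2.777278
Backward induction: V(k, i) = exp(-r*dt) * [p * V(k+1, i) + (1-p) * V(k+1, i+1)].
  V(3,0) = exp(-r*dt) * [p*0.000000 + (1-p)*0.000000] = 0.000000
  V(3,1) = exp(-r*dt) * [p*0.000000 + (1-p)*0.340000] = 0.168152
  V(3,2) = exp(-r*dt) * [p*0.340000 + (1-p)*1.643805] = 0.983796
  V(3,3) = exp(-r*dt) * [p*1.643805 + (1-p)*2.777278] = 2.199456
  V(2,0) = exp(-r*dt) * [p*0.000000 + (1-p)*0.168152] = 0.083162
  V(2,1) = exp(-r*dt) * [p*0.168152 + (1-p)*0.983796] = 0.571036
  V(2,2) = exp(-r*dt) * [p*0.983796 + (1-p)*2.199456] = 1.582070
  V(1,0) = exp(-r*dt) * [p*0.083162 + (1-p)*0.571036] = 0.324198
  V(1,1) = exp(-r*dt) * [p*0.571036 + (1-p)*1.582070] = 1.069346
  V(0,0) = exp(-r*dt) * [p*0.324198 + (1-p)*1.069346] = 0.691750

Answer: Price = V(0,0) = 0.6917


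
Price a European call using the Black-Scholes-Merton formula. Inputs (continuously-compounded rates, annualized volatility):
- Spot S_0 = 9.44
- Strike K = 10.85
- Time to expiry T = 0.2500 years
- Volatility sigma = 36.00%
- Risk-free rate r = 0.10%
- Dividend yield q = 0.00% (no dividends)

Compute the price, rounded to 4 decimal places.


d1 = (ln(S/K) + (r - q + 0.5*sigma^2) * T) / (sigma * sqrt(T)) = -0.68199500
d2 = d1 - sigma * sqrt(T) = -0.86199500
exp(-rT) = 0.99975003; exp(-qT) = 1.00000000
C = S_0 * exp(-qT) * N(d1) - K * exp(-rT) * N(d2)
N(d1) = 0.24762106; N(d2) = 0.19434513
C = 9.4400 * 1.00000000 * 0.24762106 - 10.8500 * 0.99975003 * 0.19434513 = 0.2294

Answer: Price = 0.2294


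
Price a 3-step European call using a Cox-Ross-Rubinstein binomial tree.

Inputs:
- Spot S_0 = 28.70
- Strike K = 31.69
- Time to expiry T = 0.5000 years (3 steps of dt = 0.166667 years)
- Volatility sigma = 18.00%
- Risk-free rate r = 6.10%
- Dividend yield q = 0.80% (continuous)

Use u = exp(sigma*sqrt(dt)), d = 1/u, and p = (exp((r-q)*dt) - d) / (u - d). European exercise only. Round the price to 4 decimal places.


dt = T/N = 0.166667
u = exp(sigma*sqrt(dt)) = 1.076252; d = 1/u = 0.929150
p = (exp((r-q)*dt) - d) / (u - d) = 0.541952
Discount per step: exp(-r*dt) = 0.989885
Stock lattice S(k, i) with i counting down-moves:
  k=0: S(0,0) = 28.7000
  k=1: S(1,0) = 30.8884; S(1,1) = 26.6666
  k=2: S(2,0) = 33.2437; S(2,1) = 28.7000; S(2,2) = 24.7773
  k=3: S(3,0) = 35.7786; S(3,1) = 30.8884; S(3,2) = 26.6666; S(3,3) = 23.0218
Terminal payoffs V(N, i) = max(S_T - K, 0):
  V(3,0) = 4.088645; V(3,1) = 0.000000; V(3,2) = 0.000000; V(3,3) = 0.000000
Backward induction: V(k, i) = exp(-r*dt) * [p * V(k+1, i) + (1-p) * V(k+1, i+1)].
  V(2,0) = exp(-r*dt) * [p*4.088645 + (1-p)*0.000000] = 2.193437
  V(2,1) = exp(-r*dt) * [p*0.000000 + (1-p)*0.000000] = 0.000000
  V(2,2) = exp(-r*dt) * [p*0.000000 + (1-p)*0.000000] = 0.000000
  V(1,0) = exp(-r*dt) * [p*2.193437 + (1-p)*0.000000] = 1.176714
  V(1,1) = exp(-r*dt) * [p*0.000000 + (1-p)*0.000000] = 0.000000
  V(0,0) = exp(-r*dt) * [p*1.176714 + (1-p)*0.000000] = 0.631272

Answer: Price = V(0,0) = 0.6313


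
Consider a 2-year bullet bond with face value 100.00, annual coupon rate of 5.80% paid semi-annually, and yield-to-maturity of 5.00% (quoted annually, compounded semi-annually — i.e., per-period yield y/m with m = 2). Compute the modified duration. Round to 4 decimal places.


Coupon per period c = face * coupon_rate / m = 2.900000
Periods per year m = 2; per-period yield y/m = 0.025000
Number of cashflows N = 4
Cashflows (t years, CF_t, discount factor 1/(1+y/m)^(m*t), PV):
  t = 0.5000: CF_t = 2.900000, DF = 0.975610, PV = 2.829268
  t = 1.0000: CF_t = 2.900000, DF = 0.951814, PV = 2.760262
  t = 1.5000: CF_t = 2.900000, DF = 0.928599, PV = 2.692938
  t = 2.0000: CF_t = 102.900000, DF = 0.905951, PV = 93.222321
Price P = sum_t PV_t = 101.504790
First compute Macaulay numerator sum_t t * PV_t:
  t * PV_t at t = 0.5000: 1.414634
  t * PV_t at t = 1.0000: 2.760262
  t * PV_t at t = 1.5000: 4.039407
  t * PV_t at t = 2.0000: 186.444643
Macaulay duration D = 194.658946 / 101.504790 = 1.917732
Modified duration = D / (1 + y/m) = 1.917732 / (1 + 0.025000) = 1.870958

Answer: Modified duration = 1.8710


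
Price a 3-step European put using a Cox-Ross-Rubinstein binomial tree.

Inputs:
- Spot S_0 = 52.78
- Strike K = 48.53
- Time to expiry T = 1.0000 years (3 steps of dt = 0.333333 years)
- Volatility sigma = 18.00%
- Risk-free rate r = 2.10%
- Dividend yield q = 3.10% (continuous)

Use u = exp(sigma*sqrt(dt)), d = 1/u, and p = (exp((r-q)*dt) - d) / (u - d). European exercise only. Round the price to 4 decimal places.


dt = T/N = 0.333333
u = exp(sigma*sqrt(dt)) = 1.109515; d = 1/u = 0.901295
p = (exp((r-q)*dt) - d) / (u - d) = 0.458061
Discount per step: exp(-r*dt) = 0.993024
Stock lattice S(k, i) with i counting down-moves:
  k=0: S(0,0) = 52.7800
  k=1: S(1,0) = 58.5602; S(1,1) = 47.5703
  k=2: S(2,0) = 64.9734; S(2,1) = 52.7800; S(2,2) = 42.8749
  k=3: S(3,0) = 72.0890; S(3,1) = 58.5602; S(3,2) = 47.5703; S(3,3) = 38.6429
Terminal payoffs V(N, i) = max(K - S_T, 0):
  V(3,0) = 0.000000; V(3,1) = 0.000000; V(3,2) = 0.959668; V(3,3) = 9.887095
Backward induction: V(k, i) = exp(-r*dt) * [p * V(k+1, i) + (1-p) * V(k+1, i+1)].
  V(2,0) = exp(-r*dt) * [p*0.000000 + (1-p)*0.000000] = 0.000000
  V(2,1) = exp(-r*dt) * [p*0.000000 + (1-p)*0.959668] = 0.516454
  V(2,2) = exp(-r*dt) * [p*0.959668 + (1-p)*9.887095] = 5.757350
  V(1,0) = exp(-r*dt) * [p*0.000000 + (1-p)*0.516454] = 0.277935
  V(1,1) = exp(-r*dt) * [p*0.516454 + (1-p)*5.757350] = 3.333287
  V(0,0) = exp(-r*dt) * [p*0.277935 + (1-p)*3.333287] = 1.920262

Answer: Price = V(0,0) = 1.9203


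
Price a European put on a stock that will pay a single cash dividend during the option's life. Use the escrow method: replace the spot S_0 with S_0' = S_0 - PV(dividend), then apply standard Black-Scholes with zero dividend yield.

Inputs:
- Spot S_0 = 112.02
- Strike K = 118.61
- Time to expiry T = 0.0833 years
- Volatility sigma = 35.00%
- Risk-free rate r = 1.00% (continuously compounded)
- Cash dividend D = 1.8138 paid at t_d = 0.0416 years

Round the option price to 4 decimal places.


PV(D) = D * exp(-r * t_d) = 1.8138 * 0.99958409 = 1.81304562
S_0' = S_0 - PV(D) = 112.0200 - 1.81304562 = 110.20695438
d1 = (ln(S_0'/K) + (r + sigma^2/2)*T) / (sigma*sqrt(T)) = -0.66866254
d2 = d1 - sigma*sqrt(T) = -0.76967862
exp(-rT) = 0.99916735
N(-d1) = 0.74814461; N(-d2) = 0.77925472
P = K * exp(-rT) * N(-d2) - S_0' * N(-d1) = 118.6100 * 0.99916735 * 0.77925472 - 110.20695438 * 0.74814461 = 9.8997

Answer: Price = 9.8997


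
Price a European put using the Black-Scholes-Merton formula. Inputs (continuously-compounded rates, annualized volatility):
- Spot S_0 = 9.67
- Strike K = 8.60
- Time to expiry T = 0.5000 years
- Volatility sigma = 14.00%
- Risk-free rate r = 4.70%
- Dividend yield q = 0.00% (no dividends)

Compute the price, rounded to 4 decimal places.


d1 = (ln(S/K) + (r - q + 0.5*sigma^2) * T) / (sigma * sqrt(T)) = 1.47144988
d2 = d1 - sigma * sqrt(T) = 1.37245493
exp(-rT) = 0.97677397; exp(-qT) = 1.00000000
P = K * exp(-rT) * N(-d2) - S_0 * exp(-qT) * N(-d1)
N(-d1) = 0.07058475; N(-d2) = 0.08496093
P = 8.6000 * 0.97677397 * 0.08496093 - 9.6700 * 1.00000000 * 0.07058475 = 0.0311

Answer: Price = 0.0311


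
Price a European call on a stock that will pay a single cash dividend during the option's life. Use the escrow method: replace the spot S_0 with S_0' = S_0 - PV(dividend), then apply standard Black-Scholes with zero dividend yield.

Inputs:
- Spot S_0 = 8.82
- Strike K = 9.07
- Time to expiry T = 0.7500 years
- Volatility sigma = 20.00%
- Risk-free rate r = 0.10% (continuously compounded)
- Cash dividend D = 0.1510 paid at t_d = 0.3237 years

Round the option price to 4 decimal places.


Answer: Price = 0.4348

Derivation:
PV(D) = D * exp(-r * t_d) = 0.1510 * 0.99967635 = 0.15095113
S_0' = S_0 - PV(D) = 8.8200 - 0.15095113 = 8.66904887
d1 = (ln(S_0'/K) + (r + sigma^2/2)*T) / (sigma*sqrt(T)) = -0.17010577
d2 = d1 - sigma*sqrt(T) = -0.34331085
exp(-rT) = 0.99925028
N(d1) = 0.43246348; N(d2) = 0.36568231
C = S_0' * N(d1) - K * exp(-rT) * N(d2) = 8.66904887 * 0.43246348 - 9.0700 * 0.99925028 * 0.36568231 = 0.4348


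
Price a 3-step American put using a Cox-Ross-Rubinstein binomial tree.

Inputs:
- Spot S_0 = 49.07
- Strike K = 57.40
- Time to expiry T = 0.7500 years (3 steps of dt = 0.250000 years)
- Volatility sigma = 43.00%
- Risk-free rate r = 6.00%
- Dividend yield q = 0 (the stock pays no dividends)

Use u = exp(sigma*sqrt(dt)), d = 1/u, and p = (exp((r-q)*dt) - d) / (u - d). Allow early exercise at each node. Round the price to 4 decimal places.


dt = T/N = 0.250000
u = exp(sigma*sqrt(dt)) = 1.239862; d = 1/u = 0.806541
p = (exp((r-q)*dt) - d) / (u - d) = 0.481333
Discount per step: exp(-r*dt) = 0.985112
Stock lattice S(k, i) with i counting down-moves:
  k=0: S(0,0) = 49.0700
  k=1: S(1,0) = 60.8400; S(1,1) = 39.5770
  k=2: S(2,0) = 75.4332; S(2,1) = 49.0700; S(2,2) = 31.9205
  k=3: S(3,0) = 93.5268; S(3,1) = 60.8400; S(3,2) = 39.5770; S(3,3) = 25.7452
Terminal payoffs V(N, i) = max(K - S_T, 0):
  V(3,0) = 0.000000; V(3,1) = 0.000000; V(3,2) = 17.823012; V(3,3) = 31.654809
Backward induction: V(k, i) = exp(-r*dt) * [p * V(k+1, i) + (1-p) * V(k+1, i+1)]; then take max(V_cont, immediate exercise) for American.
  V(2,0) = exp(-r*dt) * [p*0.000000 + (1-p)*0.000000] = 0.000000; exercise = 0.000000; V(2,0) = max -> 0.000000
  V(2,1) = exp(-r*dt) * [p*0.000000 + (1-p)*17.823012] = 9.106572; exercise = 8.330000; V(2,1) = max -> 9.106572
  V(2,2) = exp(-r*dt) * [p*17.823012 + (1-p)*31.654809] = 24.624944; exercise = 25.479519; V(2,2) = max -> 25.479519
  V(1,0) = exp(-r*dt) * [p*0.000000 + (1-p)*9.106572] = 4.652954; exercise = 0.000000; V(1,0) = max -> 4.652954
  V(1,1) = exp(-r*dt) * [p*9.106572 + (1-p)*25.479519] = 17.336662; exercise = 17.823012; V(1,1) = max -> 17.823012
  V(0,0) = exp(-r*dt) * [p*4.652954 + (1-p)*17.823012] = 11.312851; exercise = 8.330000; V(0,0) = max -> 11.312851

Answer: Price = V(0,0) = 11.3129


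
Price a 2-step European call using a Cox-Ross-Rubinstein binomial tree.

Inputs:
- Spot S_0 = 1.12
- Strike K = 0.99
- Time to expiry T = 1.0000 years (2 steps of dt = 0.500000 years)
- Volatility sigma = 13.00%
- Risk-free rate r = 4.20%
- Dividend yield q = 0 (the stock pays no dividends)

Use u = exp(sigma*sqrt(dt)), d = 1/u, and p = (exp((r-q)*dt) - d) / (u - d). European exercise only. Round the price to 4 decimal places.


dt = T/N = 0.500000
u = exp(sigma*sqrt(dt)) = 1.096281; d = 1/u = 0.912175
p = (exp((r-q)*dt) - d) / (u - d) = 0.592306
Discount per step: exp(-r*dt) = 0.979219
Stock lattice S(k, i) with i counting down-moves:
  k=0: S(0,0) = 1.1200
  k=1: S(1,0) = 1.2278; S(1,1) = 1.0216
  k=2: S(2,0) = 1.3461; S(2,1) = 1.1200; S(2,2) = 0.9319
Terminal payoffs V(N, i) = max(S_T - K, 0):
  V(2,0) = 0.356053; V(2,1) = 0.130000; V(2,2) = 0.000000
Backward induction: V(k, i) = exp(-r*dt) * [p * V(k+1, i) + (1-p) * V(k+1, i+1)].
  V(1,0) = exp(-r*dt) * [p*0.356053 + (1-p)*0.130000] = 0.258408
  V(1,1) = exp(-r*dt) * [p*0.130000 + (1-p)*0.000000] = 0.075400
  V(0,0) = exp(-r*dt) * [p*0.258408 + (1-p)*0.075400] = 0.179977

Answer: Price = V(0,0) = 0.1800


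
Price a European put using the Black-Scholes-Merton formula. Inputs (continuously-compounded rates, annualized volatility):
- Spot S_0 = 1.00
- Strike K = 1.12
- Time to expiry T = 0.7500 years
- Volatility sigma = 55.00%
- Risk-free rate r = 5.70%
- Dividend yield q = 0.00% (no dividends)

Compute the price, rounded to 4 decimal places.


d1 = (ln(S/K) + (r - q + 0.5*sigma^2) * T) / (sigma * sqrt(T)) = 0.08998018
d2 = d1 - sigma * sqrt(T) = -0.38633380
exp(-rT) = 0.95815090; exp(-qT) = 1.00000000
P = K * exp(-rT) * N(-d2) - S_0 * exp(-qT) * N(-d1)
N(-d1) = 0.46415148; N(-d2) = 0.65037526
P = 1.1200 * 0.95815090 * 0.65037526 - 1.0000 * 1.00000000 * 0.46415148 = 0.2338

Answer: Price = 0.2338


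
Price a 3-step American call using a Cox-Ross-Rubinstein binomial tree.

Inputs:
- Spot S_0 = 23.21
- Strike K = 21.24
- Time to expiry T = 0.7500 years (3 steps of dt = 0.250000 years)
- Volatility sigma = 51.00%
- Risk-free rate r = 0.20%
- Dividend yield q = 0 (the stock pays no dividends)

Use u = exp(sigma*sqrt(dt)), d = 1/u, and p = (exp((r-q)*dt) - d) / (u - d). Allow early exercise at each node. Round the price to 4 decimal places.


dt = T/N = 0.250000
u = exp(sigma*sqrt(dt)) = 1.290462; d = 1/u = 0.774916
p = (exp((r-q)*dt) - d) / (u - d) = 0.437563
Discount per step: exp(-r*dt) = 0.999500
Stock lattice S(k, i) with i counting down-moves:
  k=0: S(0,0) = 23.2100
  k=1: S(1,0) = 29.9516; S(1,1) = 17.9858
  k=2: S(2,0) = 38.6514; S(2,1) = 23.2100; S(2,2) = 13.9375
  k=3: S(3,0) = 49.8782; S(3,1) = 29.9516; S(3,2) = 17.9858; S(3,3) = 10.8004
Terminal payoffs V(N, i) = max(S_T - K, 0):
  V(3,0) = 28.638159; V(3,1) = 8.711614; V(3,2) = 0.000000; V(3,3) = 0.000000
Backward induction: V(k, i) = exp(-r*dt) * [p * V(k+1, i) + (1-p) * V(k+1, i+1)]; then take max(V_cont, immediate exercise) for American.
  V(2,0) = exp(-r*dt) * [p*28.638159 + (1-p)*8.711614] = 17.422026; exercise = 17.411409; V(2,0) = max -> 17.422026
  V(2,1) = exp(-r*dt) * [p*8.711614 + (1-p)*0.000000] = 3.809977; exercise = 1.970000; V(2,1) = max -> 3.809977
  V(2,2) = exp(-r*dt) * [p*0.000000 + (1-p)*0.000000] = 0.000000; exercise = 0.000000; V(2,2) = max -> 0.000000
  V(1,0) = exp(-r*dt) * [p*17.422026 + (1-p)*3.809977] = 9.761228; exercise = 8.711614; V(1,0) = max -> 9.761228
  V(1,1) = exp(-r*dt) * [p*3.809977 + (1-p)*0.000000] = 1.666273; exercise = 0.000000; V(1,1) = max -> 1.666273
  V(0,0) = exp(-r*dt) * [p*9.761228 + (1-p)*1.666273] = 5.205725; exercise = 1.970000; V(0,0) = max -> 5.205725

Answer: Price = V(0,0) = 5.2057


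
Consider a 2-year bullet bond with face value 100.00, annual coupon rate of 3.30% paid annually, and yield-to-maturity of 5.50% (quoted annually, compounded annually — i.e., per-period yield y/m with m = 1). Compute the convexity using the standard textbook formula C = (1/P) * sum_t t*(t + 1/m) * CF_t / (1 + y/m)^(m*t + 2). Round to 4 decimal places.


Coupon per period c = face * coupon_rate / m = 3.300000
Periods per year m = 1; per-period yield y/m = 0.055000
Number of cashflows N = 2
Cashflows (t years, CF_t, discount factor 1/(1+y/m)^(m*t), PV):
  t = 1.0000: CF_t = 3.300000, DF = 0.947867, PV = 3.127962
  t = 2.0000: CF_t = 103.300000, DF = 0.898452, PV = 92.810135
Price P = sum_t PV_t = 95.938097
Convexity numerator sum_t t*(t + 1/m) * CF_t / (1+y/m)^(m*t + 2):
  t = 1.0000: term = 5.620650
  t = 2.0000: term = 500.312937
Convexity = (1/P) * sum = 505.933588 / 95.938097 = 5.273542

Answer: Convexity = 5.2735


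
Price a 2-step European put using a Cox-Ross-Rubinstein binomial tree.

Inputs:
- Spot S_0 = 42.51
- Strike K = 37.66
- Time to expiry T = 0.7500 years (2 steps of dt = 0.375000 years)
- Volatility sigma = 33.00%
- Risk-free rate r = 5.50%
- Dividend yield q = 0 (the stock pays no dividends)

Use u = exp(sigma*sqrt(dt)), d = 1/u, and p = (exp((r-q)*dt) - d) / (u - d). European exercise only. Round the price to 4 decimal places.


dt = T/N = 0.375000
u = exp(sigma*sqrt(dt)) = 1.223949; d = 1/u = 0.817027
p = (exp((r-q)*dt) - d) / (u - d) = 0.500862
Discount per step: exp(-r*dt) = 0.979586
Stock lattice S(k, i) with i counting down-moves:
  k=0: S(0,0) = 42.5100
  k=1: S(1,0) = 52.0301; S(1,1) = 34.7318
  k=2: S(2,0) = 63.6822; S(2,1) = 42.5100; S(2,2) = 28.3768
Terminal payoffs V(N, i) = max(K - S_T, 0):
  V(2,0) = 0.000000; V(2,1) = 0.000000; V(2,2) = 9.283154
Backward induction: V(k, i) = exp(-r*dt) * [p * V(k+1, i) + (1-p) * V(k+1, i+1)].
  V(1,0) = exp(-r*dt) * [p*0.000000 + (1-p)*0.000000] = 0.000000
  V(1,1) = exp(-r*dt) * [p*0.000000 + (1-p)*9.283154] = 4.538985
  V(0,0) = exp(-r*dt) * [p*0.000000 + (1-p)*4.538985] = 2.219330

Answer: Price = V(0,0) = 2.2193


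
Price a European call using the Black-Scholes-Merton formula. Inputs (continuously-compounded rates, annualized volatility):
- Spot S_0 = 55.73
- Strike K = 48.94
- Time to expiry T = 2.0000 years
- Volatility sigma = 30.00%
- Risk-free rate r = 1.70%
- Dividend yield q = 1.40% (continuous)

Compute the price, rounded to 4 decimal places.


d1 = (ln(S/K) + (r - q + 0.5*sigma^2) * T) / (sigma * sqrt(T)) = 0.53250690
d2 = d1 - sigma * sqrt(T) = 0.10824283
exp(-rT) = 0.96657150; exp(-qT) = 0.97238837
C = S_0 * exp(-qT) * N(d1) - K * exp(-rT) * N(d2)
N(d1) = 0.70281252; N(d2) = 0.54309846
C = 55.7300 * 0.97238837 * 0.70281252 - 48.9400 * 0.96657150 * 0.54309846 = 12.3955

Answer: Price = 12.3955


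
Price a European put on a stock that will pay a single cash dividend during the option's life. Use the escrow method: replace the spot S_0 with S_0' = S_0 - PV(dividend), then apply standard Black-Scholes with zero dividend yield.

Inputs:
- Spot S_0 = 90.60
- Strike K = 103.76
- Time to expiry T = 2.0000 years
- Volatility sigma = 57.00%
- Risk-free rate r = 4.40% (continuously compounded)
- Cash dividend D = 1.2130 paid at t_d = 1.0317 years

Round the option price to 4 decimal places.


PV(D) = D * exp(-r * t_d) = 1.2130 * 0.95562013 = 1.15916722
S_0' = S_0 - PV(D) = 90.6000 - 1.15916722 = 89.44083278
d1 = (ln(S_0'/K) + (r + sigma^2/2)*T) / (sigma*sqrt(T)) = 0.32799431
d2 = d1 - sigma*sqrt(T) = -0.47810742
exp(-rT) = 0.91576088
N(-d1) = 0.37145798; N(-d2) = 0.68371312
P = K * exp(-rT) * N(-d2) - S_0' * N(-d1) = 103.7600 * 0.91576088 * 0.68371312 - 89.44083278 * 0.37145798 = 31.7425

Answer: Price = 31.7425
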